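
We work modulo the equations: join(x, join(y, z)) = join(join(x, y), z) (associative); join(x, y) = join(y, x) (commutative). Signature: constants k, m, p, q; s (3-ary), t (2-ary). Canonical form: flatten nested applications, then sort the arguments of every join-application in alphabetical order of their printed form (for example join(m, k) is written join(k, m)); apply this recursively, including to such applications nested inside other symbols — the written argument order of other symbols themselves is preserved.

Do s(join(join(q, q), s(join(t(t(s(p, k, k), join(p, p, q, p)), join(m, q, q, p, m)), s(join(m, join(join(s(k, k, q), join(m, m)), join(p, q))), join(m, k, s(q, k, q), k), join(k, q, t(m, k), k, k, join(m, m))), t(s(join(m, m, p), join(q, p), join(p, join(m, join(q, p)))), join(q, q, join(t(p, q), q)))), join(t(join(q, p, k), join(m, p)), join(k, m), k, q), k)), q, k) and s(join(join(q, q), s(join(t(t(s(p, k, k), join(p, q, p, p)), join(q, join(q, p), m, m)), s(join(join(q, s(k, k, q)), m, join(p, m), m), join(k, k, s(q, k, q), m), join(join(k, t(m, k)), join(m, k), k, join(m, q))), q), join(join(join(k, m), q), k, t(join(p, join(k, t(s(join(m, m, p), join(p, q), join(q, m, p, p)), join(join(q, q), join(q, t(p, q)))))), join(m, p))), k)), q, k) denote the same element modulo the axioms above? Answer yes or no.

Left:  s(join(join(q, q), s(join(t(t(s(p, k, k), join(p, p, q, p)), join(m, q, q, p, m)), s(join(m, join(join(s(k, k, q), join(m, m)), join(p, q))), join(m, k, s(q, k, q), k), join(k, q, t(m, k), k, k, join(m, m))), t(s(join(m, m, p), join(q, p), join(p, join(m, join(q, p)))), join(q, q, join(t(p, q), q)))), join(t(join(q, p, k), join(m, p)), join(k, m), k, q), k)), q, k)
  Work inside:  join(join(q, q), s(join(t(t(s(p, k, k), join(p, p, q, p)), join(m, q, q, p, m)), s(join(m, join(join(s(k, k, q), join(m, m)), join(p, q))), join(m, k, s(q, k, q), k), join(k, q, t(m, k), k, k, join(m, m))), t(s(join(m, m, p), join(q, p), join(p, join(m, join(q, p)))), join(q, q, join(t(p, q), q)))), join(t(join(q, p, k), join(m, p)), join(k, m), k, q), k))
  Flatten:  join(q, q, s(join(t(t(s(p, k, k), join(p, p, q, p)), join(m, q, q, p, m)), s(join(m, join(join(s(k, k, q), join(m, m)), join(p, q))), join(m, k, s(q, k, q), k), join(k, q, t(m, k), k, k, join(m, m))), t(s(join(m, m, p), join(q, p), join(p, join(m, join(q, p)))), join(q, q, join(t(p, q), q)))), join(t(join(q, p, k), join(m, p)), join(k, m), k, q), k))
  Simplify inside:  s(join(t(t(s(p, k, k), join(p, p, q, p)), join(m, q, q, p, m)), s(join(m, join(join(s(k, k, q), join(m, m)), join(p, q))), join(m, k, s(q, k, q), k), join(k, q, t(m, k), k, k, join(m, m))), t(s(join(m, m, p), join(q, p), join(p, join(m, join(q, p)))), join(q, q, join(t(p, q), q)))), join(t(join(q, p, k), join(m, p)), join(k, m), k, q), k)  →  s(join(s(join(m, m, m, p, q, s(k, k, q)), join(k, k, m, s(q, k, q)), join(k, k, k, m, m, q, t(m, k))), t(s(join(m, m, p), join(p, q), join(m, p, p, q)), join(q, q, q, t(p, q))), t(t(s(p, k, k), join(p, p, p, q)), join(m, m, p, q, q))), join(k, k, m, q, t(join(k, p, q), join(m, p))), k)
  Sort arguments:  join(q, q, s(join(s(join(m, m, m, p, q, s(k, k, q)), join(k, k, m, s(q, k, q)), join(k, k, k, m, m, q, t(m, k))), t(s(join(m, m, p), join(p, q), join(m, p, p, q)), join(q, q, q, t(p, q))), t(t(s(p, k, k), join(p, p, p, q)), join(m, m, p, q, q))), join(k, k, m, q, t(join(k, p, q), join(m, p))), k))
  Rebuild:  s(join(q, q, s(join(s(join(m, m, m, p, q, s(k, k, q)), join(k, k, m, s(q, k, q)), join(k, k, k, m, m, q, t(m, k))), t(s(join(m, m, p), join(p, q), join(m, p, p, q)), join(q, q, q, t(p, q))), t(t(s(p, k, k), join(p, p, p, q)), join(m, m, p, q, q))), join(k, k, m, q, t(join(k, p, q), join(m, p))), k)), q, k)
Right:  s(join(join(q, q), s(join(t(t(s(p, k, k), join(p, q, p, p)), join(q, join(q, p), m, m)), s(join(join(q, s(k, k, q)), m, join(p, m), m), join(k, k, s(q, k, q), m), join(join(k, t(m, k)), join(m, k), k, join(m, q))), q), join(join(join(k, m), q), k, t(join(p, join(k, t(s(join(m, m, p), join(p, q), join(q, m, p, p)), join(join(q, q), join(q, t(p, q)))))), join(m, p))), k)), q, k)
  Focus inside:  join(join(q, q), s(join(t(t(s(p, k, k), join(p, q, p, p)), join(q, join(q, p), m, m)), s(join(join(q, s(k, k, q)), m, join(p, m), m), join(k, k, s(q, k, q), m), join(join(k, t(m, k)), join(m, k), k, join(m, q))), q), join(join(join(k, m), q), k, t(join(p, join(k, t(s(join(m, m, p), join(p, q), join(q, m, p, p)), join(join(q, q), join(q, t(p, q)))))), join(m, p))), k))
  Un-nest:  join(q, q, s(join(t(t(s(p, k, k), join(p, q, p, p)), join(q, join(q, p), m, m)), s(join(join(q, s(k, k, q)), m, join(p, m), m), join(k, k, s(q, k, q), m), join(join(k, t(m, k)), join(m, k), k, join(m, q))), q), join(join(join(k, m), q), k, t(join(p, join(k, t(s(join(m, m, p), join(p, q), join(q, m, p, p)), join(join(q, q), join(q, t(p, q)))))), join(m, p))), k))
  Inside:  s(join(t(t(s(p, k, k), join(p, q, p, p)), join(q, join(q, p), m, m)), s(join(join(q, s(k, k, q)), m, join(p, m), m), join(k, k, s(q, k, q), m), join(join(k, t(m, k)), join(m, k), k, join(m, q))), q), join(join(join(k, m), q), k, t(join(p, join(k, t(s(join(m, m, p), join(p, q), join(q, m, p, p)), join(join(q, q), join(q, t(p, q)))))), join(m, p))), k)  →  s(join(q, s(join(m, m, m, p, q, s(k, k, q)), join(k, k, m, s(q, k, q)), join(k, k, k, m, m, q, t(m, k))), t(t(s(p, k, k), join(p, p, p, q)), join(m, m, p, q, q))), join(k, k, m, q, t(join(k, p, t(s(join(m, m, p), join(p, q), join(m, p, p, q)), join(q, q, q, t(p, q)))), join(m, p))), k)
  Sort:  join(q, q, s(join(q, s(join(m, m, m, p, q, s(k, k, q)), join(k, k, m, s(q, k, q)), join(k, k, k, m, m, q, t(m, k))), t(t(s(p, k, k), join(p, p, p, q)), join(m, m, p, q, q))), join(k, k, m, q, t(join(k, p, t(s(join(m, m, p), join(p, q), join(m, p, p, q)), join(q, q, q, t(p, q)))), join(m, p))), k))
  Put back:  s(join(q, q, s(join(q, s(join(m, m, m, p, q, s(k, k, q)), join(k, k, m, s(q, k, q)), join(k, k, k, m, m, q, t(m, k))), t(t(s(p, k, k), join(p, p, p, q)), join(m, m, p, q, q))), join(k, k, m, q, t(join(k, p, t(s(join(m, m, p), join(p, q), join(m, p, p, q)), join(q, q, q, t(p, q)))), join(m, p))), k)), q, k)

Answer: no — s(join(q, q, s(join(s(join(m, m, m, p, q, s(k, k, q)), join(k, k, m, s(q, k, q)), join(k, k, k, m, m, q, t(m, k))), t(s(join(m, m, p), join(p, q), join(m, p, p, q)), join(q, q, q, t(p, q))), t(t(s(p, k, k), join(p, p, p, q)), join(m, m, p, q, q))), join(k, k, m, q, t(join(k, p, q), join(m, p))), k)), q, k) vs s(join(q, q, s(join(q, s(join(m, m, m, p, q, s(k, k, q)), join(k, k, m, s(q, k, q)), join(k, k, k, m, m, q, t(m, k))), t(t(s(p, k, k), join(p, p, p, q)), join(m, m, p, q, q))), join(k, k, m, q, t(join(k, p, t(s(join(m, m, p), join(p, q), join(m, p, p, q)), join(q, q, q, t(p, q)))), join(m, p))), k)), q, k)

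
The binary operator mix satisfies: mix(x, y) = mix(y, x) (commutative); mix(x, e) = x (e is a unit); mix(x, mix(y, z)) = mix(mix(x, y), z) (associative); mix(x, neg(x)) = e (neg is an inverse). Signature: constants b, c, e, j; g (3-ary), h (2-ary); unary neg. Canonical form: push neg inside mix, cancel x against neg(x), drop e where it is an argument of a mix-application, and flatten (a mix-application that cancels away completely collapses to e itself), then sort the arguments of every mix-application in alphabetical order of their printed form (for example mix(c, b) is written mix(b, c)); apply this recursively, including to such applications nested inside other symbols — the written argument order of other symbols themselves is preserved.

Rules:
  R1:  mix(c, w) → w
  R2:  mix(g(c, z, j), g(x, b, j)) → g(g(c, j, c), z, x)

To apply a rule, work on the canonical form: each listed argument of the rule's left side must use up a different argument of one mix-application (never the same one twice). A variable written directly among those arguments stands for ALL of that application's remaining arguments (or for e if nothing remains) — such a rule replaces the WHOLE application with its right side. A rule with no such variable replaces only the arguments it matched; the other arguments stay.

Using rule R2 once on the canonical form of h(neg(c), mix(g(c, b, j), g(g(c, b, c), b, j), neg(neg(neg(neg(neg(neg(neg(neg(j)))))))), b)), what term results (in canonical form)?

Answer: h(neg(c), mix(b, g(g(c, j, c), b, g(c, b, c)), j))

Derivation:
Canonical form:  h(neg(c), mix(b, g(c, b, j), g(g(c, b, c), b, j), j))
Apply R2:  consuming g(c, b, j), g(g(c, b, c), b, j);  x := g(c, b, c), z := b
Giving:  h(neg(c), mix(b, g(g(c, j, c), b, g(c, b, c)), j))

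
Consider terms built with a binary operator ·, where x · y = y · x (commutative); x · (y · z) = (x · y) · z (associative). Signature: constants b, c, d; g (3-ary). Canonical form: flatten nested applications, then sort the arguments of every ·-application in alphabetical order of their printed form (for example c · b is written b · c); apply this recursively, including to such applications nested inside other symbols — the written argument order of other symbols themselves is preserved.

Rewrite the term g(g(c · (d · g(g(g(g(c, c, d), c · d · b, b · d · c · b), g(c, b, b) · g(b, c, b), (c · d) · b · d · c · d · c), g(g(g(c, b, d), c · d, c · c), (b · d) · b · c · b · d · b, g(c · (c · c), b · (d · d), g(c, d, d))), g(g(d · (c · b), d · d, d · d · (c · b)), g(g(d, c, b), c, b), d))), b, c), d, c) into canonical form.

Focus inside:  c · (d · g(g(g(g(c, c, d), c · d · b, b · d · c · b), g(c, b, b) · g(b, c, b), (c · d) · b · d · c · d · c), g(g(g(c, b, d), c · d, c · c), (b · d) · b · c · b · d · b, g(c · (c · c), b · (d · d), g(c, d, d))), g(g(d · (c · b), d · d, d · d · (c · b)), g(g(d, c, b), c, b), d)))
Merge nested applications:  c · d · g(g(g(g(c, c, d), c · d · b, b · d · c · b), g(c, b, b) · g(b, c, b), (c · d) · b · d · c · d · c), g(g(g(c, b, d), c · d, c · c), (b · d) · b · c · b · d · b, g(c · (c · c), b · (d · d), g(c, d, d))), g(g(d · (c · b), d · d, d · d · (c · b)), g(g(d, c, b), c, b), d))
Simplify inside:  g(g(g(g(c, c, d), c · d · b, b · d · c · b), g(c, b, b) · g(b, c, b), (c · d) · b · d · c · d · c), g(g(g(c, b, d), c · d, c · c), (b · d) · b · c · b · d · b, g(c · (c · c), b · (d · d), g(c, d, d))), g(g(d · (c · b), d · d, d · d · (c · b)), g(g(d, c, b), c, b), d))  →  g(g(g(g(c, c, d), b · c · d, b · b · c · d), g(b, c, b) · g(c, b, b), b · c · c · c · d · d · d), g(g(g(c, b, d), c · d, c · c), b · b · b · b · c · d · d, g(c · c · c, b · d · d, g(c, d, d))), g(g(b · c · d, d · d, b · c · d · d), g(g(d, c, b), c, b), d))
Sort arguments:  c · d · g(g(g(g(c, c, d), b · c · d, b · b · c · d), g(b, c, b) · g(c, b, b), b · c · c · c · d · d · d), g(g(g(c, b, d), c · d, c · c), b · b · b · b · c · d · d, g(c · c · c, b · d · d, g(c, d, d))), g(g(b · c · d, d · d, b · c · d · d), g(g(d, c, b), c, b), d))
Reassemble:  g(g(c · d · g(g(g(g(c, c, d), b · c · d, b · b · c · d), g(b, c, b) · g(c, b, b), b · c · c · c · d · d · d), g(g(g(c, b, d), c · d, c · c), b · b · b · b · c · d · d, g(c · c · c, b · d · d, g(c, d, d))), g(g(b · c · d, d · d, b · c · d · d), g(g(d, c, b), c, b), d)), b, c), d, c)

Answer: g(g(c · d · g(g(g(g(c, c, d), b · c · d, b · b · c · d), g(b, c, b) · g(c, b, b), b · c · c · c · d · d · d), g(g(g(c, b, d), c · d, c · c), b · b · b · b · c · d · d, g(c · c · c, b · d · d, g(c, d, d))), g(g(b · c · d, d · d, b · c · d · d), g(g(d, c, b), c, b), d)), b, c), d, c)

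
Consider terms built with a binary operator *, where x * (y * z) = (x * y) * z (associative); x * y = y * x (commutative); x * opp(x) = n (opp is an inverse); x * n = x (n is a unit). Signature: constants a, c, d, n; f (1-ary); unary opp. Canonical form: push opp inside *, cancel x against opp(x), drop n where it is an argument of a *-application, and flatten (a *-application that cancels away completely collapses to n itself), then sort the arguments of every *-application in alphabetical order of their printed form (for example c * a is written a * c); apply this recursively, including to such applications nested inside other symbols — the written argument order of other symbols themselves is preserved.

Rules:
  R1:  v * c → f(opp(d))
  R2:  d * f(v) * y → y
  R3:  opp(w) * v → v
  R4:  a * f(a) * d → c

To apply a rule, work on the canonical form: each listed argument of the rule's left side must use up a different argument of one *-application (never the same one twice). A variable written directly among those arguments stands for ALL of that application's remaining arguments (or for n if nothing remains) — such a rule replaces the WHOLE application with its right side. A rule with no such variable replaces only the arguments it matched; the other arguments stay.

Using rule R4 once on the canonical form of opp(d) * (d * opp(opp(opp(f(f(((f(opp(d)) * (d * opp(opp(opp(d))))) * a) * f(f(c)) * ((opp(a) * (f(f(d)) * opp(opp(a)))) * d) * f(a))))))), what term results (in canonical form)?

Answer: opp(f(f(c * f(f(c)) * f(f(d)) * f(opp(d)))))

Derivation:
Canonical form:  opp(f(f(a * d * f(a) * f(f(c)) * f(f(d)) * f(opp(d)))))
Match R4:  consume a, d, f(a)
Giving:  opp(f(f(c * f(f(c)) * f(f(d)) * f(opp(d)))))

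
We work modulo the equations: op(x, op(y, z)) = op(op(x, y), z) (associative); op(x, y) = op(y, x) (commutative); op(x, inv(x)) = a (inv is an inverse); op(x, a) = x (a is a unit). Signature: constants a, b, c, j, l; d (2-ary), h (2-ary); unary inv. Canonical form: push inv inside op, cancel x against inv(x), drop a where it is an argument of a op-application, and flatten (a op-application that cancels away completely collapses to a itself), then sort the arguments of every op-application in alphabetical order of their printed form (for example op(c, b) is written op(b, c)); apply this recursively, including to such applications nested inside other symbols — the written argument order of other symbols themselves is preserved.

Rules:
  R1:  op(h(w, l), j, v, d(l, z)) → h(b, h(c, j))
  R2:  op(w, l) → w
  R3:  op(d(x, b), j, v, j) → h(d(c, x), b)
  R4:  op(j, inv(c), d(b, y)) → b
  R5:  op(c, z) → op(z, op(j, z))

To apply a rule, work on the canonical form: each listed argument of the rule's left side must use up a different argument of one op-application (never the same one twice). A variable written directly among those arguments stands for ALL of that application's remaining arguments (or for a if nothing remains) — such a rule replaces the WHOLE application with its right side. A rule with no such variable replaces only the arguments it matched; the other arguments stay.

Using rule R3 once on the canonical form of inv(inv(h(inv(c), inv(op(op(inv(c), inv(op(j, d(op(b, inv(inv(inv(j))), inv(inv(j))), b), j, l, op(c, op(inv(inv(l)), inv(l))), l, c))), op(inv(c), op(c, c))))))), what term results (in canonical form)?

Canonical form:  h(inv(c), op(c, c, d(b, b), j, j, l, l))
Match R3:  consume d(b, b), j, j;  v := op(c, c, l, l), x := b
Every leftover argument binds to the variable; the entire application is replaced.
Result:  h(inv(c), h(d(c, b), b))

Answer: h(inv(c), h(d(c, b), b))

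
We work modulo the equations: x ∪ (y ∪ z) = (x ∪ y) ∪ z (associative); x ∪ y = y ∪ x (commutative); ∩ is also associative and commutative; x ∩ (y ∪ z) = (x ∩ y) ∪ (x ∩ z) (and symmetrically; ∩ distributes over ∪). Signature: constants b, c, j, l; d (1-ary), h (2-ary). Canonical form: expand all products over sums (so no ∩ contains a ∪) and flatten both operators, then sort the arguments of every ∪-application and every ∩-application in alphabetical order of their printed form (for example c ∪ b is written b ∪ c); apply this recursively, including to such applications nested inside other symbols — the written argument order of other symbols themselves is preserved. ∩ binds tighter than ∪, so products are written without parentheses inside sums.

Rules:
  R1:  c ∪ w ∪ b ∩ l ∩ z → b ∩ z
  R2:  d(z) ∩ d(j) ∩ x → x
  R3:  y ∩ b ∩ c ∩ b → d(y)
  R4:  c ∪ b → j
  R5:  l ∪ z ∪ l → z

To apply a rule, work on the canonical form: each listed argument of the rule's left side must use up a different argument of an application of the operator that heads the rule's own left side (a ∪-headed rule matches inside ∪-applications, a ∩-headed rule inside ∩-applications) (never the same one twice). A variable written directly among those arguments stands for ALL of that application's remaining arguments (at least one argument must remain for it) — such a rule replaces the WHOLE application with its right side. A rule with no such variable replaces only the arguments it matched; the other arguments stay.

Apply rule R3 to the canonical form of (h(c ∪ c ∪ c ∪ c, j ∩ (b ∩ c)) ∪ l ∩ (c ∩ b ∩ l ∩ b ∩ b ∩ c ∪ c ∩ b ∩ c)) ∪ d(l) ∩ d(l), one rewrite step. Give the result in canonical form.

Canonical form:  b ∩ b ∩ b ∩ c ∩ c ∩ l ∩ l ∪ b ∩ c ∩ c ∩ l ∪ d(l) ∩ d(l) ∪ h(c ∪ c ∪ c ∪ c, b ∩ c ∩ j)
Match R3:  consume b, b, c;  y := b ∩ c ∩ l ∩ l
The extension variable absorbs all remaining arguments, so the whole application is rewritten.
Result:  b ∩ c ∩ c ∩ l ∪ d(b ∩ c ∩ l ∩ l) ∪ d(l) ∩ d(l) ∪ h(c ∪ c ∪ c ∪ c, b ∩ c ∩ j)

Answer: b ∩ c ∩ c ∩ l ∪ d(b ∩ c ∩ l ∩ l) ∪ d(l) ∩ d(l) ∪ h(c ∪ c ∪ c ∪ c, b ∩ c ∩ j)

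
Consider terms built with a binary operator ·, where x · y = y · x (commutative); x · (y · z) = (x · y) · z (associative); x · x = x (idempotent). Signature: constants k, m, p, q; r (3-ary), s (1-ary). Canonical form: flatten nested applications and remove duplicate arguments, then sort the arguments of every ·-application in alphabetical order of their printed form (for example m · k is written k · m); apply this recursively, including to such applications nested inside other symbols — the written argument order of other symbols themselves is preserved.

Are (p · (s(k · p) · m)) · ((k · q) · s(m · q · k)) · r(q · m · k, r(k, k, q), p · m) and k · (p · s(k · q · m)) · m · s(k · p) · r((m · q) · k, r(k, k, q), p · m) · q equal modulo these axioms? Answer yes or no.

Answer: yes — both canonical forms are k · m · p · q · r(k · m · q, r(k, k, q), m · p) · s(k · m · q) · s(k · p)

Derivation:
Left:  (p · (s(k · p) · m)) · ((k · q) · s(m · q · k)) · r(q · m · k, r(k, k, q), p · m)
  Flatten:  p · s(k · p) · m · k · q · s(m · q · k) · r(q · m · k, r(k, k, q), p · m)
  Canonicalize subterm:  s(m · q · k)  →  s(k · m · q)
  Simplify inside:  r(q · m · k, r(k, k, q), p · m)  →  r(k · m · q, r(k, k, q), m · p)
  Order the arguments:  k · m · p · q · r(k · m · q, r(k, k, q), m · p) · s(k · m · q) · s(k · p)
Right:  k · (p · s(k · q · m)) · m · s(k · p) · r((m · q) · k, r(k, k, q), p · m) · q
  Flatten:  k · p · s(k · q · m) · m · s(k · p) · r((m · q) · k, r(k, k, q), p · m) · q
  Inside:  s(k · q · m)  →  s(k · m · q)
  Inside:  r((m · q) · k, r(k, k, q), p · m)  →  r(k · m · q, r(k, k, q), m · p)
  Order the arguments:  k · m · p · q · r(k · m · q, r(k, k, q), m · p) · s(k · m · q) · s(k · p)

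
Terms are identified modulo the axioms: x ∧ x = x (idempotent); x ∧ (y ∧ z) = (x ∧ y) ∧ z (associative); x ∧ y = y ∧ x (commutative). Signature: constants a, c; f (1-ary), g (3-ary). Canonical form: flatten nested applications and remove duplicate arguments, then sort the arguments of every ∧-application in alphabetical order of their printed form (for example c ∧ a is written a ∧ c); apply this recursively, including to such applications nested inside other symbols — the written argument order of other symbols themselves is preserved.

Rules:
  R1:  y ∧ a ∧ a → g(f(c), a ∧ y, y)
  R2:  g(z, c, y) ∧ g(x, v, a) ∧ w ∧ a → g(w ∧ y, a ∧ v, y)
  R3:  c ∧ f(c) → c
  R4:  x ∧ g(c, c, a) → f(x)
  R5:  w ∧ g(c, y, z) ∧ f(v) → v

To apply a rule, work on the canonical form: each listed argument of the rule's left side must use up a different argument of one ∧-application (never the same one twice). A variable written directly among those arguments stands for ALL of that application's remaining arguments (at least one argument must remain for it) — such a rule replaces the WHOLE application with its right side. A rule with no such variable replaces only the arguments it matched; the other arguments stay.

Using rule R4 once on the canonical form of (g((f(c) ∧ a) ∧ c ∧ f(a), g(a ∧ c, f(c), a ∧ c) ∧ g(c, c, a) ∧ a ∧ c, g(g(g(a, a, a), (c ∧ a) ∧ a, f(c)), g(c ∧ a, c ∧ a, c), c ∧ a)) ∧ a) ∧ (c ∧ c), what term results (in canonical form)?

Answer: a ∧ c ∧ g(a ∧ c ∧ f(a) ∧ f(c), f(a ∧ c ∧ g(a ∧ c, f(c), a ∧ c)), g(g(g(a, a, a), a ∧ c, f(c)), g(a ∧ c, a ∧ c, c), a ∧ c))

Derivation:
Canonical form:  a ∧ c ∧ g(a ∧ c ∧ f(a) ∧ f(c), a ∧ c ∧ g(a ∧ c, f(c), a ∧ c) ∧ g(c, c, a), g(g(g(a, a, a), a ∧ c, f(c)), g(a ∧ c, a ∧ c, c), a ∧ c))
Match R4:  consume g(c, c, a);  x := a ∧ c ∧ g(a ∧ c, f(c), a ∧ c)
The variable takes the whole remainder — replace the entire application.
Result:  a ∧ c ∧ g(a ∧ c ∧ f(a) ∧ f(c), f(a ∧ c ∧ g(a ∧ c, f(c), a ∧ c)), g(g(g(a, a, a), a ∧ c, f(c)), g(a ∧ c, a ∧ c, c), a ∧ c))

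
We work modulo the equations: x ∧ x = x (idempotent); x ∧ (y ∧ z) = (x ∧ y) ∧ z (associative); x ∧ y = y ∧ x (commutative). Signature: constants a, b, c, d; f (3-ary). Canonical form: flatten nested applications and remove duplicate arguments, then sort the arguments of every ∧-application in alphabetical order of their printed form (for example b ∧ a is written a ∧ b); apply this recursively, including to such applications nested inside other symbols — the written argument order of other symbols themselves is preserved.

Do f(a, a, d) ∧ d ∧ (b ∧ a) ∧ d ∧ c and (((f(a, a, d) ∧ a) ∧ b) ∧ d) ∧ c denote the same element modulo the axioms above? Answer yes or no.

Left:  f(a, a, d) ∧ d ∧ (b ∧ a) ∧ d ∧ c
  Merge nested applications:  f(a, a, d) ∧ d ∧ b ∧ a ∧ d ∧ c
  Deduplicate:  drop duplicate d
  Sort arguments:  a ∧ b ∧ c ∧ d ∧ f(a, a, d)
Right:  (((f(a, a, d) ∧ a) ∧ b) ∧ d) ∧ c
  Un-nest:  f(a, a, d) ∧ a ∧ b ∧ d ∧ c
  Sort arguments:  a ∧ b ∧ c ∧ d ∧ f(a, a, d)

Answer: yes — both canonical forms are a ∧ b ∧ c ∧ d ∧ f(a, a, d)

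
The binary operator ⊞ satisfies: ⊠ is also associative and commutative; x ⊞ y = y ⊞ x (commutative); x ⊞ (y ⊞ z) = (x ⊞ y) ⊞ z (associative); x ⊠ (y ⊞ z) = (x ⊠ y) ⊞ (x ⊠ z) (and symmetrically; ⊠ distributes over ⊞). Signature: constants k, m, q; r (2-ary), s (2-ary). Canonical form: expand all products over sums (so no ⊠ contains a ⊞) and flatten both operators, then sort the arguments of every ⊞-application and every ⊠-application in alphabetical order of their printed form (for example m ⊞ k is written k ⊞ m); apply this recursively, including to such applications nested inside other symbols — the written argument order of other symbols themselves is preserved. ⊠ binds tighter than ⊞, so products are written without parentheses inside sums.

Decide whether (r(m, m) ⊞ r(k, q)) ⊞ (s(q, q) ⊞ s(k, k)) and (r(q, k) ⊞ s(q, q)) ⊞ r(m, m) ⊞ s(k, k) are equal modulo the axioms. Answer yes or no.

Answer: no — r(k, q) ⊞ r(m, m) ⊞ s(k, k) ⊞ s(q, q) vs r(m, m) ⊞ r(q, k) ⊞ s(k, k) ⊞ s(q, q)

Derivation:
Left:  (r(m, m) ⊞ r(k, q)) ⊞ (s(q, q) ⊞ s(k, k))
  Flatten:  r(m, m) ⊞ r(k, q) ⊞ s(q, q) ⊞ s(k, k)
  Sort:  r(k, q) ⊞ r(m, m) ⊞ s(k, k) ⊞ s(q, q)
Right:  (r(q, k) ⊞ s(q, q)) ⊞ r(m, m) ⊞ s(k, k)
  Flatten:  r(q, k) ⊞ s(q, q) ⊞ r(m, m) ⊞ s(k, k)
  Sort:  r(m, m) ⊞ r(q, k) ⊞ s(k, k) ⊞ s(q, q)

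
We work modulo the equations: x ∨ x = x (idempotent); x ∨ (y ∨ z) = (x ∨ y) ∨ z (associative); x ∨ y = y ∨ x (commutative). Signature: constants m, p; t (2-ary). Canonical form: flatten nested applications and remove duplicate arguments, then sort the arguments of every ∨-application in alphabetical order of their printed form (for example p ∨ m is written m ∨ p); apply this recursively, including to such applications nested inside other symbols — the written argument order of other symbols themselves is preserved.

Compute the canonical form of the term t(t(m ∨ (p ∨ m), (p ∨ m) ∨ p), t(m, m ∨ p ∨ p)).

Answer: t(t(m ∨ p, m ∨ p), t(m, m ∨ p))

Derivation:
Work inside:  (p ∨ m) ∨ p
Un-nest:  p ∨ m ∨ p
Deduplicate:  drop duplicate p
Sort arguments:  m ∨ p
Rebuild:  t(t(m ∨ p, m ∨ p), t(m, m ∨ p))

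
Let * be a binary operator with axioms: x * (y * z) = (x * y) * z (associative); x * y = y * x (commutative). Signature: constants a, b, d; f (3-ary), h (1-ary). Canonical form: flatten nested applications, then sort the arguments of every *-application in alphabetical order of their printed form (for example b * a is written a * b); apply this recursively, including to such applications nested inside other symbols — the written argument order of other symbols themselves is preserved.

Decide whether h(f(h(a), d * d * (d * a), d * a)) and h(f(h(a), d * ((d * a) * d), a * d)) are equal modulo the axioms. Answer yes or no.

Left:  h(f(h(a), d * d * (d * a), d * a))
  Focus inside:  d * d * (d * a)
  Merge nested applications:  d * d * d * a
  Sort arguments:  a * d * d * d
  Put back:  h(f(h(a), a * d * d * d, a * d))
Right:  h(f(h(a), d * ((d * a) * d), a * d))
  Focus inside:  d * ((d * a) * d)
  Merge nested applications:  d * d * a * d
  Sort:  a * d * d * d
  Rebuild:  h(f(h(a), a * d * d * d, a * d))

Answer: yes — both canonical forms are h(f(h(a), a * d * d * d, a * d))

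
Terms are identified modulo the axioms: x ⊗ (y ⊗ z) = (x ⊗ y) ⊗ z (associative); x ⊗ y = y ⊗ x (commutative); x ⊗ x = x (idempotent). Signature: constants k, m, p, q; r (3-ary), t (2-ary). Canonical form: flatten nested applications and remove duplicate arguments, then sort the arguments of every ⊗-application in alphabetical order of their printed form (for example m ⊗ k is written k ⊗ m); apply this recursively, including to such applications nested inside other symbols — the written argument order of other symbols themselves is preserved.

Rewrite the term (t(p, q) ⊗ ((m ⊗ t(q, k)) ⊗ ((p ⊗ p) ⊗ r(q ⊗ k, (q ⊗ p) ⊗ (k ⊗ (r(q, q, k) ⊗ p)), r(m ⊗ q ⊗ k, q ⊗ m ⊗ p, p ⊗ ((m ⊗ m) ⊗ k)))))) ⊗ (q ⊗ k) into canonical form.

Answer: k ⊗ m ⊗ p ⊗ q ⊗ r(k ⊗ q, k ⊗ p ⊗ q ⊗ r(q, q, k), r(k ⊗ m ⊗ q, m ⊗ p ⊗ q, k ⊗ m ⊗ p)) ⊗ t(p, q) ⊗ t(q, k)

Derivation:
Merge nested applications:  t(p, q) ⊗ m ⊗ t(q, k) ⊗ p ⊗ p ⊗ r(q ⊗ k, (q ⊗ p) ⊗ (k ⊗ (r(q, q, k) ⊗ p)), r(m ⊗ q ⊗ k, q ⊗ m ⊗ p, p ⊗ ((m ⊗ m) ⊗ k))) ⊗ q ⊗ k
Canonicalize subterm:  r(q ⊗ k, (q ⊗ p) ⊗ (k ⊗ (r(q, q, k) ⊗ p)), r(m ⊗ q ⊗ k, q ⊗ m ⊗ p, p ⊗ ((m ⊗ m) ⊗ k)))  →  r(k ⊗ q, k ⊗ p ⊗ q ⊗ r(q, q, k), r(k ⊗ m ⊗ q, m ⊗ p ⊗ q, k ⊗ m ⊗ p))
Deduplicate:  drop duplicate p
Order the arguments:  k ⊗ m ⊗ p ⊗ q ⊗ r(k ⊗ q, k ⊗ p ⊗ q ⊗ r(q, q, k), r(k ⊗ m ⊗ q, m ⊗ p ⊗ q, k ⊗ m ⊗ p)) ⊗ t(p, q) ⊗ t(q, k)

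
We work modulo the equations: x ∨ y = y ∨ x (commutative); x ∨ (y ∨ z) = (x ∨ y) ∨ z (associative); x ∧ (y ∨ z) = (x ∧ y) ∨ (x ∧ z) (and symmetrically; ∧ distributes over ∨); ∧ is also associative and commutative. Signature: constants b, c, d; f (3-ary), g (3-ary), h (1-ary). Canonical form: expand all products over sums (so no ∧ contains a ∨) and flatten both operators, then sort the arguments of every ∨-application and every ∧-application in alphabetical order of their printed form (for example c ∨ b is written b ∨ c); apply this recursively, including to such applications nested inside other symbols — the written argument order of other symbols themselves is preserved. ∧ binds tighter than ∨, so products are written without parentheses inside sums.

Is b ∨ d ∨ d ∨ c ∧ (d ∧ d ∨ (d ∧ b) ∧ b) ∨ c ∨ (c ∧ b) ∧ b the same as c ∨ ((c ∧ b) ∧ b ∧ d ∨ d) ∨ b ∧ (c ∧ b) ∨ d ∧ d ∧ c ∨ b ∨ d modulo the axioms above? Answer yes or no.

Answer: yes — both canonical forms are b ∨ b ∧ b ∧ c ∨ b ∧ b ∧ c ∧ d ∨ c ∨ c ∧ d ∧ d ∨ d ∨ d

Derivation:
Left:  b ∨ d ∨ d ∨ c ∧ (d ∧ d ∨ (d ∧ b) ∧ b) ∨ c ∨ (c ∧ b) ∧ b
  Expand products over sums:  b ∨ d ∨ d ∨ c ∧ d ∧ d ∨ b ∧ b ∧ c ∧ d ∨ c ∨ b ∧ b ∧ c
  Order the arguments:  b ∨ b ∧ b ∧ c ∨ b ∧ b ∧ c ∧ d ∨ c ∨ c ∧ d ∧ d ∨ d ∨ d
Right:  c ∨ ((c ∧ b) ∧ b ∧ d ∨ d) ∨ b ∧ (c ∧ b) ∨ d ∧ d ∧ c ∨ b ∨ d
  Un-nest:  c ∨ b ∧ b ∧ c ∧ d ∨ d ∨ b ∧ b ∧ c ∨ c ∧ d ∧ d ∨ b ∨ d
  Sort arguments:  b ∨ b ∧ b ∧ c ∨ b ∧ b ∧ c ∧ d ∨ c ∨ c ∧ d ∧ d ∨ d ∨ d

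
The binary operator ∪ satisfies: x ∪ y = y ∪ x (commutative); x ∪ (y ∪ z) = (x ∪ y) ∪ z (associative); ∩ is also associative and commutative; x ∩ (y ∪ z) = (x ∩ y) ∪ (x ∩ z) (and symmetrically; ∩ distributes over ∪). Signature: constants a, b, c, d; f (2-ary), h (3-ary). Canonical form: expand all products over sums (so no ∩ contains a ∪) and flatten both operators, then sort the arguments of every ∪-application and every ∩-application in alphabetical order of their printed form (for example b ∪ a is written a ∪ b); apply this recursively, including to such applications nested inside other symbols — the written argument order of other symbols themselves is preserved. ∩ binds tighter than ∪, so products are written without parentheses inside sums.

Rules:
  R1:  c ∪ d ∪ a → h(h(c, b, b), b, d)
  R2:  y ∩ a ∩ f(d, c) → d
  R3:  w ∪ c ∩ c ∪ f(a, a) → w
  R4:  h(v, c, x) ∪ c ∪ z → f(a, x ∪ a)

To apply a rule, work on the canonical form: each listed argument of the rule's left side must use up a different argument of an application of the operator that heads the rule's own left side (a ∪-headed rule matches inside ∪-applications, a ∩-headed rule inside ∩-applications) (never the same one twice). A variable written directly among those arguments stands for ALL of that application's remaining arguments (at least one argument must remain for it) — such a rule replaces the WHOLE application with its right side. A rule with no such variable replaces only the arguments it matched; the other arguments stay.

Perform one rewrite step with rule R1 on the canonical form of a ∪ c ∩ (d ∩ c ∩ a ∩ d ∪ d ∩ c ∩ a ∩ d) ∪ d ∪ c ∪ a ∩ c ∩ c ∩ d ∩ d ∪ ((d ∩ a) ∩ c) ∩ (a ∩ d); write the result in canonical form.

Answer: a ∩ a ∩ c ∩ d ∩ d ∪ a ∩ c ∩ c ∩ d ∩ d ∪ a ∩ c ∩ c ∩ d ∩ d ∪ a ∩ c ∩ c ∩ d ∩ d ∪ h(h(c, b, b), b, d)

Derivation:
Canonical form:  a ∪ a ∩ a ∩ c ∩ d ∩ d ∪ a ∩ c ∩ c ∩ d ∩ d ∪ a ∩ c ∩ c ∩ d ∩ d ∪ a ∩ c ∩ c ∩ d ∩ d ∪ c ∪ d
Apply R1:  consuming a, c, d
Giving:  a ∩ a ∩ c ∩ d ∩ d ∪ a ∩ c ∩ c ∩ d ∩ d ∪ a ∩ c ∩ c ∩ d ∩ d ∪ a ∩ c ∩ c ∩ d ∩ d ∪ h(h(c, b, b), b, d)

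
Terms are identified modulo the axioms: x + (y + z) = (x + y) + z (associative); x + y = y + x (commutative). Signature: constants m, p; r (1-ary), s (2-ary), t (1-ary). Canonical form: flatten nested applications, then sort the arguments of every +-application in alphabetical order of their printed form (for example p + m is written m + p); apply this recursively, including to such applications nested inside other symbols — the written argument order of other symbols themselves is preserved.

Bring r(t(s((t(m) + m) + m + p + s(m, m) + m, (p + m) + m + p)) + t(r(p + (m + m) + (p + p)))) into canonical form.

Descend into:  t(s((t(m) + m) + m + p + s(m, m) + m, (p + m) + m + p)) + t(r(p + (m + m) + (p + p)))
Simplify inside:  t(s((t(m) + m) + m + p + s(m, m) + m, (p + m) + m + p))  →  t(s(m + m + m + p + s(m, m) + t(m), m + m + p + p))
Canonicalize subterm:  t(r(p + (m + m) + (p + p)))  →  t(r(m + m + p + p + p))
Sort:  t(r(m + m + p + p + p)) + t(s(m + m + m + p + s(m, m) + t(m), m + m + p + p))
Reassemble:  r(t(r(m + m + p + p + p)) + t(s(m + m + m + p + s(m, m) + t(m), m + m + p + p)))

Answer: r(t(r(m + m + p + p + p)) + t(s(m + m + m + p + s(m, m) + t(m), m + m + p + p)))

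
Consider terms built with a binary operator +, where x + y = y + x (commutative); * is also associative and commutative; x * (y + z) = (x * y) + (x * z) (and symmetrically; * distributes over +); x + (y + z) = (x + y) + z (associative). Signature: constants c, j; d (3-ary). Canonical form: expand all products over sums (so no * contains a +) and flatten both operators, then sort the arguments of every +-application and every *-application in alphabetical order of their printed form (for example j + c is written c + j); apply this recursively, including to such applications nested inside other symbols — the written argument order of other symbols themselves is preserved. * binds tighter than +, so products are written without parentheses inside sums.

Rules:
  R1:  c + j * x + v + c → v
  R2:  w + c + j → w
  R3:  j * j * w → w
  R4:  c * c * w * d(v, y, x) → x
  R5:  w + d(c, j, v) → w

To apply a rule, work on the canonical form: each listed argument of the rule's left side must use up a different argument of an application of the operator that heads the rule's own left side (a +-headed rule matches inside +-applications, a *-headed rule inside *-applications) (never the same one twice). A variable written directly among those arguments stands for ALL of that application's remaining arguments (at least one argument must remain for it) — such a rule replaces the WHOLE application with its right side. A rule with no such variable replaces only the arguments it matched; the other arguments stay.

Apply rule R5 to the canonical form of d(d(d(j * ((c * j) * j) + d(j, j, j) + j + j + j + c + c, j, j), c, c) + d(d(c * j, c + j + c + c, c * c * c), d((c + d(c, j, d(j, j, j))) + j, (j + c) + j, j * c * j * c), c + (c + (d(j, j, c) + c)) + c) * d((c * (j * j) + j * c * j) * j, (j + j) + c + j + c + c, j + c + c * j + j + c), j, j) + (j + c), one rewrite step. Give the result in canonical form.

Answer: c + d(d(c * j * j * j + c * j * j * j, c + c + c + j + j + j, c + c + c * j + j + j) * d(d(c * j, c + c + c + j, c * c * c), d(c + j, c + j + j, c * c * j * j), c + c + c + c + d(j, j, c)) + d(d(c + c + c * j * j * j + d(j, j, j) + j + j + j, j, j), c, c), j, j) + j

Derivation:
Canonical form:  c + d(d(c * j * j * j + c * j * j * j, c + c + c + j + j + j, c + c + c * j + j + j) * d(d(c * j, c + c + c + j, c * c * c), d(c + d(c, j, d(j, j, j)) + j, c + j + j, c * c * j * j), c + c + c + c + d(j, j, c)) + d(d(c + c + c * j * j * j + d(j, j, j) + j + j + j, j, j), c, c), j, j) + j
R5 matches:  uses d(c, j, d(j, j, j));  v := d(j, j, j), w := c + j
Every leftover argument binds to the variable; the entire application is replaced.
Giving:  c + d(d(c * j * j * j + c * j * j * j, c + c + c + j + j + j, c + c + c * j + j + j) * d(d(c * j, c + c + c + j, c * c * c), d(c + j, c + j + j, c * c * j * j), c + c + c + c + d(j, j, c)) + d(d(c + c + c * j * j * j + d(j, j, j) + j + j + j, j, j), c, c), j, j) + j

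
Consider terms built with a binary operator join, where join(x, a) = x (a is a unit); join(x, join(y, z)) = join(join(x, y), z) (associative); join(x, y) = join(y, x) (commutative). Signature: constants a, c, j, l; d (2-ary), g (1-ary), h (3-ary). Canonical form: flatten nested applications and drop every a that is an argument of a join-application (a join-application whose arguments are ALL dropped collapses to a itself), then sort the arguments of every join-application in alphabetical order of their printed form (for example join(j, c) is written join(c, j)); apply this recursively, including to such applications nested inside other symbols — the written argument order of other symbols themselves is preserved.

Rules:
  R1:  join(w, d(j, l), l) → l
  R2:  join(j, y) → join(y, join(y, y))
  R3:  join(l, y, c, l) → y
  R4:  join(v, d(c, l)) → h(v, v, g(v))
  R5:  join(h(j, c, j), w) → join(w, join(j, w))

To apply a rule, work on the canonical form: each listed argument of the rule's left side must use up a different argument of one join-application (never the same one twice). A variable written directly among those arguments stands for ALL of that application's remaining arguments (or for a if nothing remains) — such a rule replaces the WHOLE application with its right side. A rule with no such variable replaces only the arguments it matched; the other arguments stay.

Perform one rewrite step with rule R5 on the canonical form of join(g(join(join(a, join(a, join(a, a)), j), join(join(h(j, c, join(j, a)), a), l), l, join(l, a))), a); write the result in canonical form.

Canonical form:  g(join(h(j, c, j), j, l, l, l))
R5 matches:  uses h(j, c, j);  w := join(j, l, l, l)
Every leftover argument binds to the variable; the entire application is replaced.
New term:  g(join(j, j, j, l, l, l, l, l, l))

Answer: g(join(j, j, j, l, l, l, l, l, l))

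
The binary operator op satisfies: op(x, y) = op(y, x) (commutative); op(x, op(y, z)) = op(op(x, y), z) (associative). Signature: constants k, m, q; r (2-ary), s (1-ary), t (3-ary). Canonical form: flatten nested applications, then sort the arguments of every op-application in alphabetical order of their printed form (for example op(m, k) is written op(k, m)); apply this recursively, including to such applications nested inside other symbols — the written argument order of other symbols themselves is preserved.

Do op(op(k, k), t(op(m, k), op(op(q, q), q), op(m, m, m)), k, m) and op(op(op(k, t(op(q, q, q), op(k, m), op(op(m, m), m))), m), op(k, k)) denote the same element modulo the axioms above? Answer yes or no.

Answer: no — op(k, k, k, m, t(op(k, m), op(q, q, q), op(m, m, m))) vs op(k, k, k, m, t(op(q, q, q), op(k, m), op(m, m, m)))

Derivation:
Left:  op(op(k, k), t(op(m, k), op(op(q, q), q), op(m, m, m)), k, m)
  Un-nest:  op(k, k, t(op(m, k), op(op(q, q), q), op(m, m, m)), k, m)
  Canonicalize subterm:  t(op(m, k), op(op(q, q), q), op(m, m, m))  →  t(op(k, m), op(q, q, q), op(m, m, m))
  Sort arguments:  op(k, k, k, m, t(op(k, m), op(q, q, q), op(m, m, m)))
Right:  op(op(op(k, t(op(q, q, q), op(k, m), op(op(m, m), m))), m), op(k, k))
  Flatten:  op(k, t(op(q, q, q), op(k, m), op(op(m, m), m)), m, k, k)
  Simplify inside:  t(op(q, q, q), op(k, m), op(op(m, m), m))  →  t(op(q, q, q), op(k, m), op(m, m, m))
  Order the arguments:  op(k, k, k, m, t(op(q, q, q), op(k, m), op(m, m, m)))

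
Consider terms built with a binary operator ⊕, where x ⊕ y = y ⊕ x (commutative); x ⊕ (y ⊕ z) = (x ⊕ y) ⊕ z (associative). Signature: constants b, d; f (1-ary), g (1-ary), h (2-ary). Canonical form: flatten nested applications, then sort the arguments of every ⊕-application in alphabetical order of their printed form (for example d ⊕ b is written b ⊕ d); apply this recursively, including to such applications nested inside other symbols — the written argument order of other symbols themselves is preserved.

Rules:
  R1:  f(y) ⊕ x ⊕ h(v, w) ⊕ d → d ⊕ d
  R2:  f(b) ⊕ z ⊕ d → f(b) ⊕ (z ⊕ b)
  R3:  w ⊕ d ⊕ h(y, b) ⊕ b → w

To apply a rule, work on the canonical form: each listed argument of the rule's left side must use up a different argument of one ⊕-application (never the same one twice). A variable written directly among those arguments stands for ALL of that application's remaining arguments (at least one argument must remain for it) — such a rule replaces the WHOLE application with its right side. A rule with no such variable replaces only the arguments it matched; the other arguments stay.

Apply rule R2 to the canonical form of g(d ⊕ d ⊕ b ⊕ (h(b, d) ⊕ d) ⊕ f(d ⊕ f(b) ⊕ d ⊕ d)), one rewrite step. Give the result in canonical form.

Canonical form:  g(b ⊕ d ⊕ d ⊕ d ⊕ f(d ⊕ d ⊕ d ⊕ f(b)) ⊕ h(b, d))
Match R2:  consume d, f(b);  z := d ⊕ d
The variable takes the whole remainder — replace the entire application.
New term:  g(b ⊕ d ⊕ d ⊕ d ⊕ f(b ⊕ d ⊕ d ⊕ f(b)) ⊕ h(b, d))

Answer: g(b ⊕ d ⊕ d ⊕ d ⊕ f(b ⊕ d ⊕ d ⊕ f(b)) ⊕ h(b, d))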